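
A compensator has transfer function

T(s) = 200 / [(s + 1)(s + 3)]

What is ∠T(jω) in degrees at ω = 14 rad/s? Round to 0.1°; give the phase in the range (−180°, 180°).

-163.8°

At s = jω = j14:
pole (s+1): 1 + j14 → |·| = √(1²+14²) = √197 ≈ 14.036, ∠ = arctan(14/1) ≈ 85.91°
pole (s+3): 3 + j14 → |·| = √(3²+14²) = √205 ≈ 14.318, ∠ = arctan(14/3) ≈ 77.91°
∠T = 0.00° − 163.82° = -163.82°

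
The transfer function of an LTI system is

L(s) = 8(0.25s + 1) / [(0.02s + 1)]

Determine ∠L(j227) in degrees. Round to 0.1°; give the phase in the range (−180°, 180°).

11.4°

At ω = 227 rad/s:
zero (1 + j227·0.25) = 1 + j56.75 → |·| ≈ 56.759, ∠ ≈ 88.99°
pole (1 + j227·0.02) = 1 + j4.54 → |·| ≈ 4.6488, ∠ ≈ 77.58°
∠L = (88.99°) − (77.58°) = 11.41°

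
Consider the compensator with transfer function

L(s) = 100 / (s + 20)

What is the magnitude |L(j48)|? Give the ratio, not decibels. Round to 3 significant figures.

At s = jω = j48:
pole (s+20): 20 + j48 → |·| = √(20²+48²) = √2704 ≈ 52, ∠ = arctan(48/20) ≈ 67.38°
|L| = 100 / 52 ≈ 1.9231

1.92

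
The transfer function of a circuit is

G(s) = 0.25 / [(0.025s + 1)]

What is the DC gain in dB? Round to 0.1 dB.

G(0) = 0.25 · 1 / 1 = 0.25
20 log₁₀(0.25) ≈ -12.04 dB

-12.0 dB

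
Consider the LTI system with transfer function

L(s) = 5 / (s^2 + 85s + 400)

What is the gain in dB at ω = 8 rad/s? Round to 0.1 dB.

-43.6 dB

Substitute s = j8:
Numerator: 5 = 5 + j0
Denominator: (j8)^2 + 85(j8) + 400 = 336 + j680
|N| = √(5² + 0²) ≈ 5, ∠N ≈ 0.00°
|D| = √(336² + 680²) ≈ 758.48, ∠D ≈ 63.71°
|L| = 5 / 758.48 ≈ 0.0065921
Gain = 20 log₁₀(0.0065921) ≈ -43.62 dB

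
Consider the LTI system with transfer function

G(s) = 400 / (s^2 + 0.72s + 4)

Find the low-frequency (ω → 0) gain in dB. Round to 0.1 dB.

40.0 dB

G(0) = 400 / 4 = 100
20 log₁₀(100) ≈ 40.00 dB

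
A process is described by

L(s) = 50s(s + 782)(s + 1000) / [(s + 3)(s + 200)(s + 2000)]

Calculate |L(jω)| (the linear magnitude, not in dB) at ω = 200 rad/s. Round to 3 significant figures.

72.4

At s = jω = j200:
zero (s+782): 782 + j200 → |·| = √(782²+200²) = √651524 ≈ 807.17, ∠ = arctan(200/782) ≈ 14.35°
zero (s+1000): 1000 + j200 → |·| = √(1000²+200²) = √1040000 ≈ 1019.8, ∠ = arctan(200/1000) ≈ 11.31°
zero at origin: s = j200 → |·| = 200, ∠ = 90.00°
pole (s+3): 3 + j200 → |·| = √(3²+200²) = √40009 ≈ 200.02, ∠ = arctan(200/3) ≈ 89.14°
pole (s+200): 200 + j200 → |·| = √(200²+200²) = √80000 ≈ 282.84, ∠ = arctan(200/200) ≈ 45.00°
pole (s+2000): 2000 + j200 → |·| = √(2000²+200²) = √4040000 ≈ 2010, ∠ = arctan(200/2000) ≈ 5.71°
|L| = 50 · 1.6463e+08 / 1.1371e+08 ≈ 72.39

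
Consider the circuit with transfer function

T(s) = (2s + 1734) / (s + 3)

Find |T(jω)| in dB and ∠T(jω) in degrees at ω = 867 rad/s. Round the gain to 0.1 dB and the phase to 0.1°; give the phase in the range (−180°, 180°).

Substitute s = j867:
Numerator: 2(j867) + 1734 = 1734 + j1734
Denominator: (j867) + 3 = 3 + j867
|N| = √(1734² + 1734²) ≈ 2452.2, ∠N ≈ 45.00°
|D| = √(3² + 867²) ≈ 867.01, ∠D ≈ 89.80°
|T| = 2452.2 / 867.01 ≈ 2.8283
Gain = 20 log₁₀(2.8283) ≈ 9.03 dB
∠T = 45.00° − 89.80° = -44.80°

9.0 dB, -44.8°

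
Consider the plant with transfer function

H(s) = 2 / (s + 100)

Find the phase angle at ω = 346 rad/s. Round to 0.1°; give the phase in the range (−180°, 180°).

Substitute s = j346:
Numerator: 2 = 2 + j0
Denominator: (j346) + 100 = 100 + j346
|N| = √(2² + 0²) ≈ 2, ∠N ≈ 0.00°
|D| = √(100² + 346²) ≈ 360.16, ∠D ≈ 73.88°
∠H = 0.00° − 73.88° = -73.88°

-73.9°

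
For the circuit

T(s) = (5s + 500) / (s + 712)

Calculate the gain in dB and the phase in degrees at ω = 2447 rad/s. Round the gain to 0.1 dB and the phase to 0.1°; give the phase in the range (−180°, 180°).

13.6 dB, 13.9°

Substitute s = j2447:
Numerator: 5(j2447) + 500 = 500 + j12235
Denominator: (j2447) + 712 = 712 + j2447
|N| = √(500² + 12235²) ≈ 12245, ∠N ≈ 87.66°
|D| = √(712² + 2447²) ≈ 2548.5, ∠D ≈ 73.78°
|T| = 12245 / 2548.5 ≈ 4.8048
Gain = 20 log₁₀(4.8048) ≈ 13.63 dB
∠T = 87.66° − 73.78° = 13.88°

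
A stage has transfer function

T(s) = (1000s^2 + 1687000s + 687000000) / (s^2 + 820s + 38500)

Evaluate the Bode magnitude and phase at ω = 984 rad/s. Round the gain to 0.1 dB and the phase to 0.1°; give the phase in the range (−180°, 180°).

Substitute s = j984:
Numerator: 1000(j984)^2 + 1687000(j984) + 687000000 = -281256000 + j1660008000
Denominator: (j984)^2 + 820(j984) + 38500 = -929756 + j806880
|N| = √(281256000² + 1660008000²) ≈ 1.6837e+09, ∠N ≈ 99.62°
|D| = √(929756² + 806880²) ≈ 1.2311e+06, ∠D ≈ 139.05°
|T| = 1.6837e+09 / 1.2311e+06 ≈ 1367.6
Gain = 20 log₁₀(1367.6) ≈ 62.72 dB
∠T = 99.62° − 139.05° = -39.43°

62.7 dB, -39.4°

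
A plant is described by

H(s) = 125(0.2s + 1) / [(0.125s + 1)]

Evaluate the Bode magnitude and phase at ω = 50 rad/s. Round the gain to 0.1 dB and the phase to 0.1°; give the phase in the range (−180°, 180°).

At ω = 50 rad/s:
zero (1 + j50·0.2) = 1 + j10 → |·| ≈ 10.05, ∠ ≈ 84.29°
pole (1 + j50·0.125) = 1 + j6.25 → |·| ≈ 6.3295, ∠ ≈ 80.91°
|H| = 125 · 10.05 / (6.3295) ≈ 198.48
Gain = 20 log₁₀(198.48) ≈ 45.95 dB
∠H = (84.29°) − (80.91°) = 3.38°

46.0 dB, 3.4°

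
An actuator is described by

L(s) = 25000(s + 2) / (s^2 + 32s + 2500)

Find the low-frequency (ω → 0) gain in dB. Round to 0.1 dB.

26.0 dB

L(0) = 25000·2 / 2500 = 20
20 log₁₀(20) ≈ 26.02 dB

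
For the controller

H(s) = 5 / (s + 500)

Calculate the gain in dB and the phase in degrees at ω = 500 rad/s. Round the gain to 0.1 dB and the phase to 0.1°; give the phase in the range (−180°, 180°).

-43.0 dB, -45.0°

Substitute s = j500:
Numerator: 5 = 5 + j0
Denominator: (j500) + 500 = 500 + j500
|N| = √(5² + 0²) ≈ 5, ∠N ≈ 0.00°
|D| = √(500² + 500²) ≈ 707.11, ∠D ≈ 45.00°
|H| = 5 / 707.11 ≈ 0.007071
Gain = 20 log₁₀(0.007071) ≈ -43.01 dB
∠H = 0.00° − 45.00° = -45.00°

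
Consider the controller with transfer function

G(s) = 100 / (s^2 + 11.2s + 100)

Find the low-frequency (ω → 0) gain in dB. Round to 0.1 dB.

G(0) = 100 / 100 = 1
20 log₁₀(1) ≈ 0.00 dB

0.0 dB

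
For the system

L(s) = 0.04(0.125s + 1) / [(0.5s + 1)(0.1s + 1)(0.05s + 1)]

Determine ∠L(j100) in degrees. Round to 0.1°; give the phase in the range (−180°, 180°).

-166.4°

At ω = 100 rad/s:
zero (1 + j100·0.125) = 1 + j12.5 → |·| ≈ 12.54, ∠ ≈ 85.43°
pole (1 + j100·0.5) = 1 + j50 → |·| ≈ 50.01, ∠ ≈ 88.85°
pole (1 + j100·0.1) = 1 + j10 → |·| ≈ 10.05, ∠ ≈ 84.29°
pole (1 + j100·0.05) = 1 + j5 → |·| ≈ 5.099, ∠ ≈ 78.69°
∠L = (85.43°) − (88.85° + 84.29° + 78.69°) = -166.40°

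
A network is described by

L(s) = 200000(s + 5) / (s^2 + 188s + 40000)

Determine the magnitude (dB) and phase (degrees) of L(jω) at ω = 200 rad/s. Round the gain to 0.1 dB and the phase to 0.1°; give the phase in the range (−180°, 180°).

At s = jω = j200:
zero (s+5): 5 + j200 → |·| = √(5²+200²) = √40025 ≈ 200.06, ∠ = arctan(200/5) ≈ 88.57°
quadratic: (j200)² + 188·j200 + 40000 = 0 + j37600 → |·| ≈ 37600, ∠ ≈ 90.00°
|L| = 200000 · 200.06 / 37600 ≈ 1064.1
Gain = 20 log₁₀(1064.1) ≈ 60.54 dB
∠L = 88.57° − 90.00° = -1.43°

60.5 dB, -1.4°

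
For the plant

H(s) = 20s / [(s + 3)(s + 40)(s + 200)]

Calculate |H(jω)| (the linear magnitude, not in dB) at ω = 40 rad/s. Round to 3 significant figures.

0.00173

At s = jω = j40:
zero at origin: s = j40 → |·| = 40, ∠ = 90.00°
pole (s+3): 3 + j40 → |·| = √(3²+40²) = √1609 ≈ 40.112, ∠ = arctan(40/3) ≈ 85.71°
pole (s+40): 40 + j40 → |·| = √(40²+40²) = √3200 ≈ 56.569, ∠ = arctan(40/40) ≈ 45.00°
pole (s+200): 200 + j40 → |·| = √(200²+40²) = √41600 ≈ 203.96, ∠ = arctan(40/200) ≈ 11.31°
|H| = 20 · 40 / 4.628e+05 ≈ 0.0017286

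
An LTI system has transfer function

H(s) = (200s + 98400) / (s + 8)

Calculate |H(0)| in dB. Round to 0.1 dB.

H(0) = 98400 / 8 = 12300
20 log₁₀(12300) ≈ 81.80 dB

81.8 dB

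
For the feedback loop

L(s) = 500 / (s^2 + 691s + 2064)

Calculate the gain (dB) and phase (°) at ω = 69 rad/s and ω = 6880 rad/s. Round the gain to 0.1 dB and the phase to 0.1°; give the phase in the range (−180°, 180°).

ω = 69: -39.6 dB, -93.2°; ω = 6880: -99.6 dB, -174.3°

Substitute s = j69:
Numerator: 500 = 500 + j0
Denominator: (j69)^2 + 691(j69) + 2064 = -2697 + j47679
|N| = √(500² + 0²) ≈ 500, ∠N ≈ 0.00°
|D| = √(2697² + 47679²) ≈ 47755, ∠D ≈ 93.24°
|L| = 500 / 47755 ≈ 0.01047
Gain = 20 log₁₀(0.01047) ≈ -39.60 dB
∠L = 0.00° − 93.24° = -93.24°

Substitute s = j6880:
Numerator: 500 = 500 + j0
Denominator: (j6880)^2 + 691(j6880) + 2064 = -47332336 + j4754080
|N| = √(500² + 0²) ≈ 500, ∠N ≈ 0.00°
|D| = √(47332336² + 4754080²) ≈ 4.757e+07, ∠D ≈ 174.26°
|L| = 500 / 4.757e+07 ≈ 1.0511e-05
Gain = 20 log₁₀(1.0511e-05) ≈ -99.57 dB
∠L = 0.00° − 174.26° = -174.26°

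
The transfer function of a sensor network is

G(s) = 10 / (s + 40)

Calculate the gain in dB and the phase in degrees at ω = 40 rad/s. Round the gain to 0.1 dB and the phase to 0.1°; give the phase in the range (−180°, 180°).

At s = jω = j40:
pole (s+40): 40 + j40 → |·| = √(40²+40²) = √3200 ≈ 56.569, ∠ = arctan(40/40) ≈ 45.00°
|G| = 10 / 56.569 ≈ 0.17678
Gain = 20 log₁₀(0.17678) ≈ -15.05 dB
∠G = 0.00° − 45.00° = -45.00°

-15.1 dB, -45.0°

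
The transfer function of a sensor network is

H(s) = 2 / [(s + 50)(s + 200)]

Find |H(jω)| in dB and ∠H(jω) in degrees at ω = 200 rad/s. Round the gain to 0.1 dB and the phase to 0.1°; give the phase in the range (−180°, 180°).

At s = jω = j200:
pole (s+50): 50 + j200 → |·| = √(50²+200²) = √42500 ≈ 206.16, ∠ = arctan(200/50) ≈ 75.96°
pole (s+200): 200 + j200 → |·| = √(200²+200²) = √80000 ≈ 282.84, ∠ = arctan(200/200) ≈ 45.00°
|H| = 2 / 58310 ≈ 3.4299e-05
Gain = 20 log₁₀(3.4299e-05) ≈ -89.29 dB
∠H = 0.00° − 120.96° = -120.96°

-89.3 dB, -121.0°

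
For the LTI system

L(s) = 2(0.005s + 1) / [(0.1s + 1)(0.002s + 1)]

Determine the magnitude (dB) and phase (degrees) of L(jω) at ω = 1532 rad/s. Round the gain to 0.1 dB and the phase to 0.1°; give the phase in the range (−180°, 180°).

-30.1 dB, -79.0°

At ω = 1532 rad/s:
zero (1 + j1532·0.005) = 1 + j7.66 → |·| ≈ 7.725, ∠ ≈ 82.56°
pole (1 + j1532·0.1) = 1 + j153.2 → |·| ≈ 153.2, ∠ ≈ 89.63°
pole (1 + j1532·0.002) = 1 + j3.064 → |·| ≈ 3.2231, ∠ ≈ 71.92°
|L| = 2 · 7.725 / (153.2 · 3.2231) ≈ 0.031289
Gain = 20 log₁₀(0.031289) ≈ -30.09 dB
∠L = (82.56°) − (89.63° + 71.92°) = -78.99°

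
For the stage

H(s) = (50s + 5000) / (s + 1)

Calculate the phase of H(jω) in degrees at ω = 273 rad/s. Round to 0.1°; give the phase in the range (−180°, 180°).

-19.9°

Substitute s = j273:
Numerator: 50(j273) + 5000 = 5000 + j13650
Denominator: (j273) + 1 = 1 + j273
|N| = √(5000² + 13650²) ≈ 14537, ∠N ≈ 69.88°
|D| = √(1² + 273²) ≈ 273, ∠D ≈ 89.79°
∠H = 69.88° − 89.79° = -19.91°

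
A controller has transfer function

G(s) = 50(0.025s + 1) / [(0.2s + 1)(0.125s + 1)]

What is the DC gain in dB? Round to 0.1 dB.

34.0 dB

G(0) = 50 · 1 / 1 = 50
20 log₁₀(50) ≈ 33.98 dB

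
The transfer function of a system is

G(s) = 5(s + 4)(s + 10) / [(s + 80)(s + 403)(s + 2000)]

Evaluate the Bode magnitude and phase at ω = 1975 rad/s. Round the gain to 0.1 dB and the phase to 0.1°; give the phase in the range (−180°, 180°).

-55.2 dB, -31.2°

At s = jω = j1975:
zero (s+4): 4 + j1975 → |·| = √(4²+1975²) = √3900641 ≈ 1975, ∠ = arctan(1975/4) ≈ 89.88°
zero (s+10): 10 + j1975 → |·| = √(10²+1975²) = √3900725 ≈ 1975, ∠ = arctan(1975/10) ≈ 89.71°
pole (s+80): 80 + j1975 → |·| = √(80²+1975²) = √3907025 ≈ 1976.6, ∠ = arctan(1975/80) ≈ 87.68°
pole (s+403): 403 + j1975 → |·| = √(403²+1975²) = √4063034 ≈ 2015.7, ∠ = arctan(1975/403) ≈ 78.47°
pole (s+2000): 2000 + j1975 → |·| = √(2000²+1975²) = √7900625 ≈ 2810.8, ∠ = arctan(1975/2000) ≈ 44.64°
|G| = 5 · 3.9006e+06 / 1.1199e+10 ≈ 0.0017415
Gain = 20 log₁₀(0.0017415) ≈ -55.18 dB
∠G = 179.59° − 210.79° = -31.20°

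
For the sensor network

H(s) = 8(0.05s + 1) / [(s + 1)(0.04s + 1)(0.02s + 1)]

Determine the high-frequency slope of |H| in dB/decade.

Each pole contributes −20 dB/decade at high frequency; each zero contributes +20 dB/decade.
Net: 1 zero(s) − 3 pole(s) → -40 dB/decade.

-40 dB/decade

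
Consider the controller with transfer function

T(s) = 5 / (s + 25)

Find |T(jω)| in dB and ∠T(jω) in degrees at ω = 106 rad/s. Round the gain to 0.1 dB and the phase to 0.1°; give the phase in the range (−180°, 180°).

At s = jω = j106:
pole (s+25): 25 + j106 → |·| = √(25²+106²) = √11861 ≈ 108.91, ∠ = arctan(106/25) ≈ 76.73°
|T| = 5 / 108.91 ≈ 0.045909
Gain = 20 log₁₀(0.045909) ≈ -26.76 dB
∠T = 0.00° − 76.73° = -76.73°

-26.8 dB, -76.7°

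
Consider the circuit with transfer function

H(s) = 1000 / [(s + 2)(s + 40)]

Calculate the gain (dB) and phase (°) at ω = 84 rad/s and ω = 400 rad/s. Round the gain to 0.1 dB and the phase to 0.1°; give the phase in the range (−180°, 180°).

ω = 84: -17.9 dB, -153.2°; ω = 400: -44.1 dB, -174.0°

At s = jω = j84:
pole (s+2): 2 + j84 → |·| = √(2²+84²) = √7060 ≈ 84.024, ∠ = arctan(84/2) ≈ 88.64°
pole (s+40): 40 + j84 → |·| = √(40²+84²) = √8656 ≈ 93.038, ∠ = arctan(84/40) ≈ 64.54°
|H| = 1000 / 7817.4 ≈ 0.12792
Gain = 20 log₁₀(0.12792) ≈ -17.86 dB
∠H = 0.00° − 153.18° = -153.18°

At s = jω = j400:
pole (s+2): 2 + j400 → |·| = √(2²+400²) = √160004 ≈ 400, ∠ = arctan(400/2) ≈ 89.71°
pole (s+40): 40 + j400 → |·| = √(40²+400²) = √161600 ≈ 402, ∠ = arctan(400/40) ≈ 84.29°
|H| = 1000 / 1.608e+05 ≈ 0.0062189
Gain = 20 log₁₀(0.0062189) ≈ -44.13 dB
∠H = 0.00° − 174.00° = -174.00°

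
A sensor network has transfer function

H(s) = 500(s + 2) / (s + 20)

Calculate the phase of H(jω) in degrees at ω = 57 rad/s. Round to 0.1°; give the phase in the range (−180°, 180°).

17.3°

At s = jω = j57:
zero (s+2): 2 + j57 → |·| = √(2²+57²) = √3253 ≈ 57.035, ∠ = arctan(57/2) ≈ 87.99°
pole (s+20): 20 + j57 → |·| = √(20²+57²) = √3649 ≈ 60.407, ∠ = arctan(57/20) ≈ 70.67°
∠H = 87.99° − 70.67° = 17.32°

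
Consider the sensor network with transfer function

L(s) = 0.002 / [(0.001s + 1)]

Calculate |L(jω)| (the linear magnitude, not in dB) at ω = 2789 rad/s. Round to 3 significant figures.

At ω = 2789 rad/s:
pole (1 + j2789·0.001) = 1 + j2.789 → |·| ≈ 2.9629, ∠ ≈ 70.27°
|L| = 0.002 · 1 / (2.9629) ≈ 0.00067501

0.000675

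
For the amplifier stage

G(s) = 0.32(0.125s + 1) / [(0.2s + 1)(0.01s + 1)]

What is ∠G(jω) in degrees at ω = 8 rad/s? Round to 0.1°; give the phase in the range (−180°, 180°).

-17.6°

At ω = 8 rad/s:
zero (1 + j8·0.125) = 1 + j1 → |·| ≈ 1.4142, ∠ ≈ 45.00°
pole (1 + j8·0.2) = 1 + j1.6 → |·| ≈ 1.8868, ∠ ≈ 57.99°
pole (1 + j8·0.01) = 1 + j0.08 → |·| ≈ 1.0032, ∠ ≈ 4.57°
∠G = (45.00°) − (57.99° + 4.57°) = -17.56°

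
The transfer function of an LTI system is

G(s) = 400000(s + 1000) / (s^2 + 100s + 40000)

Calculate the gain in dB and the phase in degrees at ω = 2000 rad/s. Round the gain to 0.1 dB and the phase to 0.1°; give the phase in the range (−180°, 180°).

47.1 dB, -113.7°

At s = jω = j2000:
zero (s+1000): 1000 + j2000 → |·| = √(1000²+2000²) = √5000000 ≈ 2236.1, ∠ = arctan(2000/1000) ≈ 63.43°
quadratic: (j2000)² + 100·j2000 + 40000 = -3960000 + j200000 → |·| ≈ 3.965e+06, ∠ ≈ 177.11°
|G| = 400000 · 2236.1 / 3.965e+06 ≈ 225.58
Gain = 20 log₁₀(225.58) ≈ 47.07 dB
∠G = 63.43° − 177.11° = -113.68°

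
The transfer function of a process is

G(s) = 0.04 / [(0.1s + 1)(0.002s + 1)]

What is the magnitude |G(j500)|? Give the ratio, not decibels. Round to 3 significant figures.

0.000566

At ω = 500 rad/s:
pole (1 + j500·0.1) = 1 + j50 → |·| ≈ 50.01, ∠ ≈ 88.85°
pole (1 + j500·0.002) = 1 + j1 → |·| ≈ 1.4142, ∠ ≈ 45.00°
|G| = 0.04 · 1 / (50.01 · 1.4142) ≈ 0.00056558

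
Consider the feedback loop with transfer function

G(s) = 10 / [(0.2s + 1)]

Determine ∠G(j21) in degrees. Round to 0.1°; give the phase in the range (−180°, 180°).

At ω = 21 rad/s:
pole (1 + j21·0.2) = 1 + j4.2 → |·| ≈ 4.3174, ∠ ≈ 76.61°
∠G = (0°) − (76.61°) = -76.61°

-76.6°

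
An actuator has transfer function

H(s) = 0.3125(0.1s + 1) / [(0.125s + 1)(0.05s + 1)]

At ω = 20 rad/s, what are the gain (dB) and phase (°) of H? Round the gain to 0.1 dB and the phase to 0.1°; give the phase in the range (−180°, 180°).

-14.7 dB, -49.8°

At ω = 20 rad/s:
zero (1 + j20·0.1) = 1 + j2 → |·| ≈ 2.2361, ∠ ≈ 63.43°
pole (1 + j20·0.125) = 1 + j2.5 → |·| ≈ 2.6926, ∠ ≈ 68.20°
pole (1 + j20·0.05) = 1 + j1 → |·| ≈ 1.4142, ∠ ≈ 45.00°
|H| = 0.3125 · 2.2361 / (2.6926 · 1.4142) ≈ 0.18351
Gain = 20 log₁₀(0.18351) ≈ -14.73 dB
∠H = (63.43°) − (68.20° + 45.00°) = -49.77°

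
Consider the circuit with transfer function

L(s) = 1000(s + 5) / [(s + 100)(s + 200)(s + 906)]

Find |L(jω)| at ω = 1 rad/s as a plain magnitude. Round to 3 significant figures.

0.000281

At s = jω = j1:
zero (s+5): 5 + j1 → |·| = √(5²+1²) = √26 ≈ 5.099, ∠ = arctan(1/5) ≈ 11.31°
pole (s+100): 100 + j1 → |·| = √(100²+1²) = √10001 ≈ 100, ∠ = arctan(1/100) ≈ 0.57°
pole (s+200): 200 + j1 → |·| = √(200²+1²) = √40001 ≈ 200, ∠ = arctan(1/200) ≈ 0.29°
pole (s+906): 906 + j1 → |·| = √(906²+1²) = √820837 ≈ 906, ∠ = arctan(1/906) ≈ 0.06°
|L| = 1000 · 5.099 / 1.812e+07 ≈ 0.0002814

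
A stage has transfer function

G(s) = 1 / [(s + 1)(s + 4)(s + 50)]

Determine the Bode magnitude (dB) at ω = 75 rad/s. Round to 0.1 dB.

At s = jω = j75:
pole (s+1): 1 + j75 → |·| = √(1²+75²) = √5626 ≈ 75.007, ∠ = arctan(75/1) ≈ 89.24°
pole (s+4): 4 + j75 → |·| = √(4²+75²) = √5641 ≈ 75.107, ∠ = arctan(75/4) ≈ 86.95°
pole (s+50): 50 + j75 → |·| = √(50²+75²) = √8125 ≈ 90.139, ∠ = arctan(75/50) ≈ 56.31°
|G| = 1 / 5.078e+05 ≈ 1.9693e-06
Gain = 20 log₁₀(1.9693e-06) ≈ -114.11 dB

-114.1 dB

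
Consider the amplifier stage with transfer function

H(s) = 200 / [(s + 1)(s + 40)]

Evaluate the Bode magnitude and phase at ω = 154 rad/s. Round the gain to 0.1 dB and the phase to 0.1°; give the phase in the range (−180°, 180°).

-41.8 dB, -165.1°

At s = jω = j154:
pole (s+1): 1 + j154 → |·| = √(1²+154²) = √23717 ≈ 154, ∠ = arctan(154/1) ≈ 89.63°
pole (s+40): 40 + j154 → |·| = √(40²+154²) = √25316 ≈ 159.11, ∠ = arctan(154/40) ≈ 75.44°
|H| = 200 / 24503 ≈ 0.0081623
Gain = 20 log₁₀(0.0081623) ≈ -41.76 dB
∠H = 0.00° − 165.07° = -165.07°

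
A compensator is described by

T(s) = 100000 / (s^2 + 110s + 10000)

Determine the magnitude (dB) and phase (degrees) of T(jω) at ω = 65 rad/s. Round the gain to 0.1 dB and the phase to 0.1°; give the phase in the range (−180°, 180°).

At s = jω = j65:
quadratic: (j65)² + 110·j65 + 10000 = 5775 + j7150 → |·| ≈ 9190.9, ∠ ≈ 51.07°
|T| = 100000 / 9190.9 ≈ 10.88
Gain = 20 log₁₀(10.88) ≈ 20.73 dB
∠T = 0.00° − 51.07° = -51.07°

20.7 dB, -51.1°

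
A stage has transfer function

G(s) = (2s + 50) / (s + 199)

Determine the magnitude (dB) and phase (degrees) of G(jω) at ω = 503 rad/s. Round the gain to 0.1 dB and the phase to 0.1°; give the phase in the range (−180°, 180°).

5.4 dB, 18.7°

Substitute s = j503:
Numerator: 2(j503) + 50 = 50 + j1006
Denominator: (j503) + 199 = 199 + j503
|N| = √(50² + 1006²) ≈ 1007.2, ∠N ≈ 87.15°
|D| = √(199² + 503²) ≈ 540.93, ∠D ≈ 68.41°
|G| = 1007.2 / 540.93 ≈ 1.862
Gain = 20 log₁₀(1.862) ≈ 5.40 dB
∠G = 87.15° − 68.41° = 18.74°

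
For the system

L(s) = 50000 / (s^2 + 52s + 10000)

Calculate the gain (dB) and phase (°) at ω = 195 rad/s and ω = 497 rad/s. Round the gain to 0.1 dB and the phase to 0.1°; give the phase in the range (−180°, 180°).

ω = 195: 4.5 dB, -160.1°; ω = 497: -13.6 dB, -173.8°

At s = jω = j195:
quadratic: (j195)² + 52·j195 + 10000 = -28025 + j10140 → |·| ≈ 29803, ∠ ≈ 160.11°
|L| = 50000 / 29803 ≈ 1.6777
Gain = 20 log₁₀(1.6777) ≈ 4.49 dB
∠L = 0.00° − 160.11° = -160.11°

At s = jω = j497:
quadratic: (j497)² + 52·j497 + 10000 = -237009 + j25844 → |·| ≈ 2.3841e+05, ∠ ≈ 173.78°
|L| = 50000 / 2.3841e+05 ≈ 0.20972
Gain = 20 log₁₀(0.20972) ≈ -13.57 dB
∠L = 0.00° − 173.78° = -173.78°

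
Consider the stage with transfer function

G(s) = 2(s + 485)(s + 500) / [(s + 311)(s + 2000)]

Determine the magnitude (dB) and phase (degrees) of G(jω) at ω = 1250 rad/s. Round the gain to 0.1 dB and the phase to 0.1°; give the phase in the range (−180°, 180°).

At s = jω = j1250:
zero (s+485): 485 + j1250 → |·| = √(485²+1250²) = √1797725 ≈ 1340.8, ∠ = arctan(1250/485) ≈ 68.79°
zero (s+500): 500 + j1250 → |·| = √(500²+1250²) = √1812500 ≈ 1346.3, ∠ = arctan(1250/500) ≈ 68.20°
pole (s+311): 311 + j1250 → |·| = √(311²+1250²) = √1659221 ≈ 1288.1, ∠ = arctan(1250/311) ≈ 76.03°
pole (s+2000): 2000 + j1250 → |·| = √(2000²+1250²) = √5562500 ≈ 2358.5, ∠ = arctan(1250/2000) ≈ 32.01°
|G| = 2 · 1.8051e+06 / 3.038e+06 ≈ 1.1883
Gain = 20 log₁₀(1.1883) ≈ 1.50 dB
∠G = 136.99° − 108.04° = 28.95°

1.5 dB, 29.0°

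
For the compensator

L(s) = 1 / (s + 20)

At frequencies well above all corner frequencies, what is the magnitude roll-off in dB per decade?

Each pole contributes −20 dB/decade at high frequency; each zero contributes +20 dB/decade.
Net: 0 zero(s) − 1 pole(s) → -20 dB/decade.

-20 dB/decade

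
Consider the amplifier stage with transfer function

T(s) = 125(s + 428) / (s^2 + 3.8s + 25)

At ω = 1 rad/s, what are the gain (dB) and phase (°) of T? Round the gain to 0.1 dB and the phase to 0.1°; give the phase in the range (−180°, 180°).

At s = jω = j1:
zero (s+428): 428 + j1 → |·| = √(428²+1²) = √183185 ≈ 428, ∠ = arctan(1/428) ≈ 0.13°
quadratic: (j1)² + 3.8·j1 + 25 = 24 + j3.8 → |·| ≈ 24.299, ∠ ≈ 9.00°
|T| = 125 · 428 / 24.299 ≈ 2201.7
Gain = 20 log₁₀(2201.7) ≈ 66.86 dB
∠T = 0.13° − 9.00° = -8.87°

66.9 dB, -8.9°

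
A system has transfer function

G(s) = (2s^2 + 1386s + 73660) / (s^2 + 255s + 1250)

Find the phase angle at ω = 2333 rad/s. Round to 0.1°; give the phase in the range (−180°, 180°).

-10.4°

Substitute s = j2333:
Numerator: 2(j2333)^2 + 1386(j2333) + 73660 = -10812118 + j3233538
Denominator: (j2333)^2 + 255(j2333) + 1250 = -5441639 + j594915
|N| = √(10812118² + 3233538²) ≈ 1.1285e+07, ∠N ≈ 163.35°
|D| = √(5441639² + 594915²) ≈ 5.4741e+06, ∠D ≈ 173.76°
∠G = 163.35° − 173.76° = -10.41°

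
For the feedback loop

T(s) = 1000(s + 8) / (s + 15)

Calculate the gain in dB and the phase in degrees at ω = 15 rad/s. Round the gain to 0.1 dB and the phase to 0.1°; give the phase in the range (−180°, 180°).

58.1 dB, 16.9°

At s = jω = j15:
zero (s+8): 8 + j15 → |·| = √(8²+15²) = √289 ≈ 17, ∠ = arctan(15/8) ≈ 61.93°
pole (s+15): 15 + j15 → |·| = √(15²+15²) = √450 ≈ 21.213, ∠ = arctan(15/15) ≈ 45.00°
|T| = 1000 · 17 / 21.213 ≈ 801.4
Gain = 20 log₁₀(801.4) ≈ 58.08 dB
∠T = 61.93° − 45.00° = 16.93°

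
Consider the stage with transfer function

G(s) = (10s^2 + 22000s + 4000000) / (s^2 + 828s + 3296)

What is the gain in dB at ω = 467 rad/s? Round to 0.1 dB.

27.5 dB

Substitute s = j467:
Numerator: 10(j467)^2 + 22000(j467) + 4000000 = 1819110 + j10274000
Denominator: (j467)^2 + 828(j467) + 3296 = -214793 + j386676
|N| = √(1819110² + 10274000²) ≈ 1.0434e+07, ∠N ≈ 79.96°
|D| = √(214793² + 386676²) ≈ 4.4233e+05, ∠D ≈ 119.05°
|G| = 1.0434e+07 / 4.4233e+05 ≈ 23.589
Gain = 20 log₁₀(23.589) ≈ 27.45 dB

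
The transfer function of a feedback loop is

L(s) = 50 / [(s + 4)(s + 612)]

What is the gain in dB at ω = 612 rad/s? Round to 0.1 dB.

-80.5 dB

At s = jω = j612:
pole (s+4): 4 + j612 → |·| = √(4²+612²) = √374560 ≈ 612.01, ∠ = arctan(612/4) ≈ 89.63°
pole (s+612): 612 + j612 → |·| = √(612²+612²) = √749088 ≈ 865.5, ∠ = arctan(612/612) ≈ 45.00°
|L| = 50 / 5.2969e+05 ≈ 9.4395e-05
Gain = 20 log₁₀(9.4395e-05) ≈ -80.50 dB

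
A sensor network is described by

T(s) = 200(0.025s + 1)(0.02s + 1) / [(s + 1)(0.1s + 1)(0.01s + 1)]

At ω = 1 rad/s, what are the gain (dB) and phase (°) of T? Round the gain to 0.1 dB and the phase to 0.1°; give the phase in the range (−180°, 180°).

At ω = 1 rad/s:
zero (1 + j1·0.025) = 1 + j0.025 → |·| ≈ 1.0003, ∠ ≈ 1.43°
zero (1 + j1·0.02) = 1 + j0.02 → |·| ≈ 1.0002, ∠ ≈ 1.15°
pole (1 + j1·1) = 1 + j1 → |·| ≈ 1.4142, ∠ ≈ 45.00°
pole (1 + j1·0.1) = 1 + j0.1 → |·| ≈ 1.005, ∠ ≈ 5.71°
pole (1 + j1·0.01) = 1 + j0.01 → |·| ≈ 1, ∠ ≈ 0.57°
|T| = 200 · 1.0003 · 1.0002 / (1.4142 · 1.005 · 1) ≈ 140.79
Gain = 20 log₁₀(140.79) ≈ 42.97 dB
∠T = (1.43° + 1.15°) − (45.00° + 5.71° + 0.57°) = -48.70°

43.0 dB, -48.7°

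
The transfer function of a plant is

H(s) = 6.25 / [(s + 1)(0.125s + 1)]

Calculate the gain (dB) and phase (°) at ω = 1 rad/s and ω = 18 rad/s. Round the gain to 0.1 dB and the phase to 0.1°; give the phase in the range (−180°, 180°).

ω = 1: 12.8 dB, -52.1°; ω = 18: -17.0 dB, -152.9°

At ω = 1 rad/s:
pole (1 + j1·1) = 1 + j1 → |·| ≈ 1.4142, ∠ ≈ 45.00°
pole (1 + j1·0.125) = 1 + j0.125 → |·| ≈ 1.0078, ∠ ≈ 7.13°
|H| = 6.25 · 1 / (1.4142 · 1.0078) ≈ 4.3853
Gain = 20 log₁₀(4.3853) ≈ 12.84 dB
∠H = (0°) − (45.00° + 7.13°) = -52.13°

At ω = 18 rad/s:
pole (1 + j18·1) = 1 + j18 → |·| ≈ 18.028, ∠ ≈ 86.82°
pole (1 + j18·0.125) = 1 + j2.25 → |·| ≈ 2.4622, ∠ ≈ 66.04°
|H| = 6.25 · 1 / (18.028 · 2.4622) ≈ 0.1408
Gain = 20 log₁₀(0.1408) ≈ -17.03 dB
∠H = (0°) − (86.82° + 66.04°) = -152.86°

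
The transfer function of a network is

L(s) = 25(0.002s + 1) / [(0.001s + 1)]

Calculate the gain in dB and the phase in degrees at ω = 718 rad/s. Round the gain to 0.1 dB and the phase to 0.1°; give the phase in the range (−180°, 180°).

At ω = 718 rad/s:
zero (1 + j718·0.002) = 1 + j1.436 → |·| ≈ 1.7499, ∠ ≈ 55.15°
pole (1 + j718·0.001) = 1 + j0.718 → |·| ≈ 1.2311, ∠ ≈ 35.68°
|L| = 25 · 1.7499 / (1.2311) ≈ 35.535
Gain = 20 log₁₀(35.535) ≈ 31.01 dB
∠L = (55.15°) − (35.68°) = 19.47°

31.0 dB, 19.5°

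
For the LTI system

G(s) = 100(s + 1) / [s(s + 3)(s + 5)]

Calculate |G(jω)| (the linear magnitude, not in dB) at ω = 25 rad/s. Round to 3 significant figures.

0.156

At s = jω = j25:
zero (s+1): 1 + j25 → |·| = √(1²+25²) = √626 ≈ 25.02, ∠ = arctan(25/1) ≈ 87.71°
pole (s+3): 3 + j25 → |·| = √(3²+25²) = √634 ≈ 25.179, ∠ = arctan(25/3) ≈ 83.16°
pole (s+5): 5 + j25 → |·| = √(5²+25²) = √650 ≈ 25.495, ∠ = arctan(25/5) ≈ 78.69°
pole at origin: |s| = 25, ∠ = 90.00° (in denominator)
|G| = 100 · 25.02 / 16048 ≈ 0.15591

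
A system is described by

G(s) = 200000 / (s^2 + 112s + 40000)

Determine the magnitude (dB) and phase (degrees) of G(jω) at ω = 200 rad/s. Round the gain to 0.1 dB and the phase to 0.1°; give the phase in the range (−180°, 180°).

19.0 dB, -90.0°

At s = jω = j200:
quadratic: (j200)² + 112·j200 + 40000 = 0 + j22400 → |·| ≈ 22400, ∠ ≈ 90.00°
|G| = 200000 / 22400 ≈ 8.9286
Gain = 20 log₁₀(8.9286) ≈ 19.02 dB
∠G = 0.00° − 90.00° = -90.00°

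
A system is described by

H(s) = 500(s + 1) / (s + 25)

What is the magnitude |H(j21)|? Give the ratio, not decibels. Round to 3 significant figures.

322

At s = jω = j21:
zero (s+1): 1 + j21 → |·| = √(1²+21²) = √442 ≈ 21.024, ∠ = arctan(21/1) ≈ 87.27°
pole (s+25): 25 + j21 → |·| = √(25²+21²) = √1066 ≈ 32.65, ∠ = arctan(21/25) ≈ 40.03°
|H| = 500 · 21.024 / 32.65 ≈ 321.96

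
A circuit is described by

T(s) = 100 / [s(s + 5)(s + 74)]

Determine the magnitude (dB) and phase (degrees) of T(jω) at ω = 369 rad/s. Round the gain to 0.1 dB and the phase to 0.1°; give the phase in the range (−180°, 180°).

At s = jω = j369:
pole (s+5): 5 + j369 → |·| = √(5²+369²) = √136186 ≈ 369.03, ∠ = arctan(369/5) ≈ 89.22°
pole (s+74): 74 + j369 → |·| = √(74²+369²) = √141637 ≈ 376.35, ∠ = arctan(369/74) ≈ 78.66°
pole at origin: |s| = 369, ∠ = 90.00° (in denominator)
|T| = 100 / 5.1248e+07 ≈ 1.9513e-06
Gain = 20 log₁₀(1.9513e-06) ≈ -114.19 dB
∠T = 0.00° − 257.88° = -257.88° ≡ 102.12° (principal value)

-114.2 dB, 102.1°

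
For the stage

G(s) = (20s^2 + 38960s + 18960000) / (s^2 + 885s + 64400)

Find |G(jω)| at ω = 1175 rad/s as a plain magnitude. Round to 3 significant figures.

Substitute s = j1175:
Numerator: 20(j1175)^2 + 38960(j1175) + 18960000 = -8652500 + j45778000
Denominator: (j1175)^2 + 885(j1175) + 64400 = -1316225 + j1039875
|N| = √(8652500² + 45778000²) ≈ 4.6589e+07, ∠N ≈ 100.70°
|D| = √(1316225² + 1039875²) ≈ 1.6774e+06, ∠D ≈ 141.69°
|G| = 4.6589e+07 / 1.6774e+06 ≈ 27.775

27.8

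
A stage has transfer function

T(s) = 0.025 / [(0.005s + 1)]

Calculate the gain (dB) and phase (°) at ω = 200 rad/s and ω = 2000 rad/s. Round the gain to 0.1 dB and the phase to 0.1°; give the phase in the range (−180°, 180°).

ω = 200: -35.1 dB, -45.0°; ω = 2000: -52.1 dB, -84.3°

At ω = 200 rad/s:
pole (1 + j200·0.005) = 1 + j1 → |·| ≈ 1.4142, ∠ ≈ 45.00°
|T| = 0.025 · 1 / (1.4142) ≈ 0.017678
Gain = 20 log₁₀(0.017678) ≈ -35.05 dB
∠T = (0°) − (45.00°) = -45.00°

At ω = 2000 rad/s:
pole (1 + j2000·0.005) = 1 + j10 → |·| ≈ 10.05, ∠ ≈ 84.29°
|T| = 0.025 · 1 / (10.05) ≈ 0.0024876
Gain = 20 log₁₀(0.0024876) ≈ -52.08 dB
∠T = (0°) − (84.29°) = -84.29°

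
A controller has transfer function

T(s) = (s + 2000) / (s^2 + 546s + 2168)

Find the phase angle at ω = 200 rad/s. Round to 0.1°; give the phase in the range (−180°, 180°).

Substitute s = j200:
Numerator: (j200) + 2000 = 2000 + j200
Denominator: (j200)^2 + 546(j200) + 2168 = -37832 + j109200
|N| = √(2000² + 200²) ≈ 2010, ∠N ≈ 5.71°
|D| = √(37832² + 109200²) ≈ 1.1557e+05, ∠D ≈ 109.11°
∠T = 5.71° − 109.11° = -103.40°

-103.4°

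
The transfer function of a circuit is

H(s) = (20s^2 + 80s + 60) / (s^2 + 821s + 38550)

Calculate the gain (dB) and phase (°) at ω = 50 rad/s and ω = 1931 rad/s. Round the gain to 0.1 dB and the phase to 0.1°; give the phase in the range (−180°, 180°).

ω = 50: -0.8 dB, 126.7°; ω = 1931: 25.4 dB, 23.1°

Substitute s = j50:
Numerator: 20(j50)^2 + 80(j50) + 60 = -49940 + j4000
Denominator: (j50)^2 + 821(j50) + 38550 = 36050 + j41050
|N| = √(49940² + 4000²) ≈ 50100, ∠N ≈ 175.42°
|D| = √(36050² + 41050²) ≈ 54632, ∠D ≈ 48.71°
|H| = 50100 / 54632 ≈ 0.91704
Gain = 20 log₁₀(0.91704) ≈ -0.75 dB
∠H = 175.42° − 48.71° = 126.71°

Substitute s = j1931:
Numerator: 20(j1931)^2 + 80(j1931) + 60 = -74575160 + j154480
Denominator: (j1931)^2 + 821(j1931) + 38550 = -3690211 + j1585351
|N| = √(74575160² + 154480²) ≈ 7.4575e+07, ∠N ≈ 179.88°
|D| = √(3690211² + 1585351²) ≈ 4.0163e+06, ∠D ≈ 156.75°
|H| = 7.4575e+07 / 4.0163e+06 ≈ 18.568
Gain = 20 log₁₀(18.568) ≈ 25.38 dB
∠H = 179.88° − 156.75° = 23.13°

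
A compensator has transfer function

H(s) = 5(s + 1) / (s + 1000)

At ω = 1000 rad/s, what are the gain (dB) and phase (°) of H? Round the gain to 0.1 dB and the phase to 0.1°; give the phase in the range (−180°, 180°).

11.0 dB, 44.9°

At s = jω = j1000:
zero (s+1): 1 + j1000 → |·| = √(1²+1000²) = √1000001 ≈ 1000, ∠ = arctan(1000/1) ≈ 89.94°
pole (s+1000): 1000 + j1000 → |·| = √(1000²+1000²) = √2000000 ≈ 1414.2, ∠ = arctan(1000/1000) ≈ 45.00°
|H| = 5 · 1000 / 1414.2 ≈ 3.5356
Gain = 20 log₁₀(3.5356) ≈ 10.97 dB
∠H = 89.94° − 45.00° = 44.94°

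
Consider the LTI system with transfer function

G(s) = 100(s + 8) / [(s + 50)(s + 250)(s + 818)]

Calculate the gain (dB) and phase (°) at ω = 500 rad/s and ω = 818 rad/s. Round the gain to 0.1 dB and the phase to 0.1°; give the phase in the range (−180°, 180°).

ω = 500: -74.6 dB, -90.1°; ω = 818: -79.9 dB, -115.1°

At s = jω = j500:
zero (s+8): 8 + j500 → |·| = √(8²+500²) = √250064 ≈ 500.06, ∠ = arctan(500/8) ≈ 89.08°
pole (s+50): 50 + j500 → |·| = √(50²+500²) = √252500 ≈ 502.49, ∠ = arctan(500/50) ≈ 84.29°
pole (s+250): 250 + j500 → |·| = √(250²+500²) = √312500 ≈ 559.02, ∠ = arctan(500/250) ≈ 63.43°
pole (s+818): 818 + j500 → |·| = √(818²+500²) = √919124 ≈ 958.71, ∠ = arctan(500/818) ≈ 31.44°
|G| = 100 · 500.06 / 2.693e+08 ≈ 0.00018569
Gain = 20 log₁₀(0.00018569) ≈ -74.62 dB
∠G = 89.08° − 179.16° = -90.08°

At s = jω = j818:
zero (s+8): 8 + j818 → |·| = √(8²+818²) = √669188 ≈ 818.04, ∠ = arctan(818/8) ≈ 89.44°
pole (s+50): 50 + j818 → |·| = √(50²+818²) = √671624 ≈ 819.53, ∠ = arctan(818/50) ≈ 86.50°
pole (s+250): 250 + j818 → |·| = √(250²+818²) = √731624 ≈ 855.35, ∠ = arctan(818/250) ≈ 73.01°
pole (s+818): 818 + j818 → |·| = √(818²+818²) = √1338248 ≈ 1156.8, ∠ = arctan(818/818) ≈ 45.00°
|G| = 100 · 818.04 / 8.109e+08 ≈ 0.00010088
Gain = 20 log₁₀(0.00010088) ≈ -79.92 dB
∠G = 89.44° − 204.51° = -115.07°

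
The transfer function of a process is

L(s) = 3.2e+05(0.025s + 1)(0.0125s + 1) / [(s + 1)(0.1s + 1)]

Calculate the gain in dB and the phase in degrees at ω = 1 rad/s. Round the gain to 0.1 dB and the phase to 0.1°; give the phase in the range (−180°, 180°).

At ω = 1 rad/s:
zero (1 + j1·0.025) = 1 + j0.025 → |·| ≈ 1.0003, ∠ ≈ 1.43°
zero (1 + j1·0.0125) = 1 + j0.0125 → |·| ≈ 1.0001, ∠ ≈ 0.72°
pole (1 + j1·1) = 1 + j1 → |·| ≈ 1.4142, ∠ ≈ 45.00°
pole (1 + j1·0.1) = 1 + j0.1 → |·| ≈ 1.005, ∠ ≈ 5.71°
|L| = 3.2e+05 · 1.0003 · 1.0001 / (1.4142 · 1.005) ≈ 2.2524e+05
Gain = 20 log₁₀(2.2524e+05) ≈ 107.05 dB
∠L = (1.43° + 0.72°) − (45.00° + 5.71°) = -48.56°

107.1 dB, -48.6°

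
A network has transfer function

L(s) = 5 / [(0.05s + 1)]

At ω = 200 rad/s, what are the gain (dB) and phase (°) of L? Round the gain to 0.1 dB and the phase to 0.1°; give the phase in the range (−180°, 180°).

-6.1 dB, -84.3°

At ω = 200 rad/s:
pole (1 + j200·0.05) = 1 + j10 → |·| ≈ 10.05, ∠ ≈ 84.29°
|L| = 5 · 1 / (10.05) ≈ 0.49751
Gain = 20 log₁₀(0.49751) ≈ -6.06 dB
∠L = (0°) − (84.29°) = -84.29°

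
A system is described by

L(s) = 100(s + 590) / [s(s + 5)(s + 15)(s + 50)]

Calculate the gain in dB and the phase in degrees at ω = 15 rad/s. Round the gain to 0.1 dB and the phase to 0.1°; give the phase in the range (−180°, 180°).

-13.0 dB, 138.2°

At s = jω = j15:
zero (s+590): 590 + j15 → |·| = √(590²+15²) = √348325 ≈ 590.19, ∠ = arctan(15/590) ≈ 1.46°
pole (s+5): 5 + j15 → |·| = √(5²+15²) = √250 ≈ 15.811, ∠ = arctan(15/5) ≈ 71.57°
pole (s+15): 15 + j15 → |·| = √(15²+15²) = √450 ≈ 21.213, ∠ = arctan(15/15) ≈ 45.00°
pole (s+50): 50 + j15 → |·| = √(50²+15²) = √2725 ≈ 52.202, ∠ = arctan(15/50) ≈ 16.70°
pole at origin: |s| = 15, ∠ = 90.00° (in denominator)
|L| = 100 · 590.19 / 2.6263e+05 ≈ 0.22472
Gain = 20 log₁₀(0.22472) ≈ -12.97 dB
∠L = 1.46° − 223.27° = -221.81° ≡ 138.19° (principal value)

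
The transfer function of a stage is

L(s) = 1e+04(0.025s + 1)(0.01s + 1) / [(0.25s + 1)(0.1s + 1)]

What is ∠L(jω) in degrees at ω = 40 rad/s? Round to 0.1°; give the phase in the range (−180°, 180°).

-93.5°

At ω = 40 rad/s:
zero (1 + j40·0.025) = 1 + j1 → |·| ≈ 1.4142, ∠ ≈ 45.00°
zero (1 + j40·0.01) = 1 + j0.4 → |·| ≈ 1.077, ∠ ≈ 21.80°
pole (1 + j40·0.25) = 1 + j10 → |·| ≈ 10.05, ∠ ≈ 84.29°
pole (1 + j40·0.1) = 1 + j4 → |·| ≈ 4.1231, ∠ ≈ 75.96°
∠L = (45.00° + 21.80°) − (84.29° + 75.96°) = -93.45°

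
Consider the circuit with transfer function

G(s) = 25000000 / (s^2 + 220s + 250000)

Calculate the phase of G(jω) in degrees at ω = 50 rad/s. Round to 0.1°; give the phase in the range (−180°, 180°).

-2.5°

At s = jω = j50:
quadratic: (j50)² + 220·j50 + 250000 = 247500 + j11000 → |·| ≈ 2.4774e+05, ∠ ≈ 2.54°
∠G = 0.00° − 2.54° = -2.54°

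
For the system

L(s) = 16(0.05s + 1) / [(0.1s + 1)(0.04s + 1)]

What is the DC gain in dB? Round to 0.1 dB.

24.1 dB

L(0) = 16 · 1 / 1 = 16
20 log₁₀(16) ≈ 24.08 dB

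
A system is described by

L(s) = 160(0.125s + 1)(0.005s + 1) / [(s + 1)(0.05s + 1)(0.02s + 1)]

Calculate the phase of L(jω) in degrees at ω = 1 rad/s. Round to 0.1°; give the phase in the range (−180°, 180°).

-41.6°

At ω = 1 rad/s:
zero (1 + j1·0.125) = 1 + j0.125 → |·| ≈ 1.0078, ∠ ≈ 7.13°
zero (1 + j1·0.005) = 1 + j0.005 → |·| ≈ 1, ∠ ≈ 0.29°
pole (1 + j1·1) = 1 + j1 → |·| ≈ 1.4142, ∠ ≈ 45.00°
pole (1 + j1·0.05) = 1 + j0.05 → |·| ≈ 1.0012, ∠ ≈ 2.86°
pole (1 + j1·0.02) = 1 + j0.02 → |·| ≈ 1.0002, ∠ ≈ 1.15°
∠L = (7.13° + 0.29°) − (45.00° + 2.86° + 1.15°) = -41.59°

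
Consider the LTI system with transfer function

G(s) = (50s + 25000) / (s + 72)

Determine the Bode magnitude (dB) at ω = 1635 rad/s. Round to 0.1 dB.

Substitute s = j1635:
Numerator: 50(j1635) + 25000 = 25000 + j81750
Denominator: (j1635) + 72 = 72 + j1635
|N| = √(25000² + 81750²) ≈ 85487, ∠N ≈ 73.00°
|D| = √(72² + 1635²) ≈ 1636.6, ∠D ≈ 87.48°
|G| = 85487 / 1636.6 ≈ 52.235
Gain = 20 log₁₀(52.235) ≈ 34.36 dB

34.4 dB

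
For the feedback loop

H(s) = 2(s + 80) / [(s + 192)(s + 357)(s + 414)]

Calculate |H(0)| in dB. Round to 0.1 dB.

H(0) = 2·80 / (192·357·414) ≈ 5.6383e-06
20 log₁₀(5.6383e-06) ≈ -104.98 dB

-105.0 dB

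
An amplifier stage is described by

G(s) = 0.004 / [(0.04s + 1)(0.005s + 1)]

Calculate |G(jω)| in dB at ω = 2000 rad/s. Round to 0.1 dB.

At ω = 2000 rad/s:
pole (1 + j2000·0.04) = 1 + j80 → |·| ≈ 80.006, ∠ ≈ 89.28°
pole (1 + j2000·0.005) = 1 + j10 → |·| ≈ 10.05, ∠ ≈ 84.29°
|G| = 0.004 · 1 / (80.006 · 10.05) ≈ 4.9748e-06
Gain = 20 log₁₀(4.9748e-06) ≈ -106.06 dB

-106.1 dB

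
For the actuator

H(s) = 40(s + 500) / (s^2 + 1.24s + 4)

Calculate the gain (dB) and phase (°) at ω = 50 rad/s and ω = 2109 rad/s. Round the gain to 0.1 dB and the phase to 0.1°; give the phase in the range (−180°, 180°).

ω = 50: 18.1 dB, -172.9°; ω = 2109: -34.2 dB, -103.3°

At s = jω = j50:
zero (s+500): 500 + j50 → |·| = √(500²+50²) = √252500 ≈ 502.49, ∠ = arctan(50/500) ≈ 5.71°
quadratic: (j50)² + 1.24·j50 + 4 = -2496 + j62 → |·| ≈ 2496.8, ∠ ≈ 178.58°
|H| = 40 · 502.49 / 2496.8 ≈ 8.0501
Gain = 20 log₁₀(8.0501) ≈ 18.12 dB
∠H = 5.71° − 178.58° = -172.87°

At s = jω = j2109:
zero (s+500): 500 + j2109 → |·| = √(500²+2109²) = √4697881 ≈ 2167.5, ∠ = arctan(2109/500) ≈ 76.66°
quadratic: (j2109)² + 1.24·j2109 + 4 = -4447877 + j2615.16 → |·| ≈ 4.4479e+06, ∠ ≈ 179.97°
|H| = 40 · 2167.5 / 4.4479e+06 ≈ 0.019492
Gain = 20 log₁₀(0.019492) ≈ -34.20 dB
∠H = 76.66° − 179.97° = -103.31°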